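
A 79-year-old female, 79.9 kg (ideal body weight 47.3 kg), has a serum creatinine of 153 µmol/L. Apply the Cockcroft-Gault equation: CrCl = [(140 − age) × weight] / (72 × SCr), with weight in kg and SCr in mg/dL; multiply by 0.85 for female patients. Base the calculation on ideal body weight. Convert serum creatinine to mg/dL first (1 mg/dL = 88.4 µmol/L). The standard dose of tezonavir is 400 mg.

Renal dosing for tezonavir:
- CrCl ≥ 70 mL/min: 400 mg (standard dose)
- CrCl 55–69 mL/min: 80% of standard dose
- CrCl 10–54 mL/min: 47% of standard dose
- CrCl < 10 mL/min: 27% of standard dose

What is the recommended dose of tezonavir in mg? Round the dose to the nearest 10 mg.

SCr = 153 / 88.4 = 1.731 mg/dL
CrCl = (140 − 79) × 47.3 / (72 × 1.731) × 0.85 = 2885.3 / 124.63 × 0.85 ≈ 19.7 mL/min
CrCl ≈ 20 mL/min → bracket 10–54 mL/min.
47% of 400 mg = 188 mg → 190 mg

190 mg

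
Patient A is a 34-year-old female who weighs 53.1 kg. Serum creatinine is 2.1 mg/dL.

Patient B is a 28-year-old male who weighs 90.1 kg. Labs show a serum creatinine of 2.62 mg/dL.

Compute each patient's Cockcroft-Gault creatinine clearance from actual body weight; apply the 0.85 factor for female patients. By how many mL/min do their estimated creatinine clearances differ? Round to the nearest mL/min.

22 mL/min

Patient A: CrCl = (140 − 34) × 53.1 / (72 × 2.1) × 0.85 = 5628.6 / 151.20 × 0.85 ≈ 31.6 mL/min
Patient B: CrCl = (140 − 28) × 90.1 / (72 × 2.62) = 10091.2 / 188.64 ≈ 53.5 mL/min
|31.6 − 53.5| = 21.9 mL/min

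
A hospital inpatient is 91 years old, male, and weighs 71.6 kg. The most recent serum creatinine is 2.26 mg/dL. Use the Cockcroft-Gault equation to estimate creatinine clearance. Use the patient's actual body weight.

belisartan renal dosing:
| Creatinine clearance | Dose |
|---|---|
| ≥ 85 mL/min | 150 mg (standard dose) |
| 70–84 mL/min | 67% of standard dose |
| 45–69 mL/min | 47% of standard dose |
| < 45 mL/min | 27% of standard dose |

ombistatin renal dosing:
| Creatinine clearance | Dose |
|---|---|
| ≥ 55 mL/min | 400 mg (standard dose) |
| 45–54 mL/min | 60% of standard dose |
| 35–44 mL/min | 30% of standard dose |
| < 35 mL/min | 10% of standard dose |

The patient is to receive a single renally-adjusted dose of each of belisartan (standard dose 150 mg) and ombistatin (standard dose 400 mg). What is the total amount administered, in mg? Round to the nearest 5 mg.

80 mg

CrCl = (140 − 91) × 71.6 / (72 × 2.26) = 3508.4 / 162.72 ≈ 21.6 mL/min
CrCl ≈ 22 mL/min.
belisartan: < 45 mL/min → 27% of 150 mg = 40.5 mg.
ombistatin: < 35 mL/min → 10% of 400 mg = 40 mg.
Total = 40.5 + 40 = 80.5 mg.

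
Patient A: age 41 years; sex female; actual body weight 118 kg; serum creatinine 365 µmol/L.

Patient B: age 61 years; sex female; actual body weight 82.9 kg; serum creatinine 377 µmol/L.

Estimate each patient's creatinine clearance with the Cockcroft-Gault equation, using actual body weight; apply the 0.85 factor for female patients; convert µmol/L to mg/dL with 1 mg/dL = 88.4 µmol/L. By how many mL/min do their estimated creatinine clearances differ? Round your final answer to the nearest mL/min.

Patient A: SCr = 365 / 88.4 = 4.129 mg/dL
Patient A: CrCl = (140 − 41) × 118 / (72 × 4.129) × 0.85 = 11682.0 / 297.29 × 0.85 ≈ 33.4 mL/min
Patient B: SCr = 377 / 88.4 = 4.265 mg/dL
Patient B: CrCl = (140 − 61) × 82.9 / (72 × 4.265) × 0.85 = 6549.1 / 307.08 × 0.85 ≈ 18.1 mL/min
|33.4 − 18.1| = 15.3 mL/min

15 mL/min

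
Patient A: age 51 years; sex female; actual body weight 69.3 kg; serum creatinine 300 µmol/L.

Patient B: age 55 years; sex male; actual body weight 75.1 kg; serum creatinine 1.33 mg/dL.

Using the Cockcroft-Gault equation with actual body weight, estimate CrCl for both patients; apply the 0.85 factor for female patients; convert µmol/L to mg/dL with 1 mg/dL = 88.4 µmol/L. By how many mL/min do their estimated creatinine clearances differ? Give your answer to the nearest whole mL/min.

Patient A: SCr = 300 / 88.4 = 3.394 mg/dL
Patient A: CrCl = (140 − 51) × 69.3 / (72 × 3.394) × 0.85 = 6167.7 / 244.37 × 0.85 ≈ 21.5 mL/min
Patient B: CrCl = (140 − 55) × 75.1 / (72 × 1.33) = 6383.5 / 95.76 ≈ 66.7 mL/min
|21.5 − 66.7| = 45.2 mL/min

45 mL/min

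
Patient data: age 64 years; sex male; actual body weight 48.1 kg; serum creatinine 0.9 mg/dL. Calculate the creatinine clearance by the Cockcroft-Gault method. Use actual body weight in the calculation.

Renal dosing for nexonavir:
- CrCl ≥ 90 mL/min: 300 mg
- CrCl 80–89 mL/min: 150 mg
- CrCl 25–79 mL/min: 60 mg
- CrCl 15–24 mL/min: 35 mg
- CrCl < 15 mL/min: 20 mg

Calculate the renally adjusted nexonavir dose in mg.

CrCl = (140 − 64) × 48.1 / (72 × 0.9) = 3655.6 / 64.80 ≈ 56.4 mL/min
CrCl ≈ 56 mL/min → bracket 25–79 mL/min.
Dose for this bracket: 60 mg.

60 mg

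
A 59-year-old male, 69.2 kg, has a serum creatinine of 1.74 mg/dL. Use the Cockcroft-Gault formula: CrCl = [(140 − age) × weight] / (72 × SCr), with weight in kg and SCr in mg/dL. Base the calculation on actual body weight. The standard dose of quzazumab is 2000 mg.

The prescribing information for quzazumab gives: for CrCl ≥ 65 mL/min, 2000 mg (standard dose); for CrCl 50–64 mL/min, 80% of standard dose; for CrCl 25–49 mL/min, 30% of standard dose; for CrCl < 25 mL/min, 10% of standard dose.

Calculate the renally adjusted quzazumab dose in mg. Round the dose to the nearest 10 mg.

600 mg

CrCl = (140 − 59) × 69.2 / (72 × 1.74) = 5605.2 / 125.28 ≈ 44.7 mL/min
CrCl ≈ 45 mL/min → bracket 25–49 mL/min.
30% of 2000 mg = 600 mg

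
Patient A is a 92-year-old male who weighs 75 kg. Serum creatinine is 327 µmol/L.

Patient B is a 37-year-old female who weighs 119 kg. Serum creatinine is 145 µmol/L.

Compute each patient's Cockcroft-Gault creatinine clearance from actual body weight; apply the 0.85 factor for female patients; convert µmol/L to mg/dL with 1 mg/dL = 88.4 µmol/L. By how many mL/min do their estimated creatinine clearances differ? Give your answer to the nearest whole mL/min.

Patient A: SCr = 327 / 88.4 = 3.699 mg/dL
Patient A: CrCl = (140 − 92) × 75 / (72 × 3.699) = 3600.0 / 266.33 ≈ 13.5 mL/min
Patient B: SCr = 145 / 88.4 = 1.64 mg/dL
Patient B: CrCl = (140 − 37) × 119 / (72 × 1.64) × 0.85 = 12257.0 / 118.08 × 0.85 ≈ 88.2 mL/min
|13.5 − 88.2| = 74.7 mL/min

75 mL/min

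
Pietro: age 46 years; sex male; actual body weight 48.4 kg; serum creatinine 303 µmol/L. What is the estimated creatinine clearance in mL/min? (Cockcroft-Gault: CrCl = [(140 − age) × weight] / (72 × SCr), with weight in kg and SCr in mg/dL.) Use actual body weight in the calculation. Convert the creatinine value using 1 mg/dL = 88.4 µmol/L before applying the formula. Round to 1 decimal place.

18.4 mL/min

SCr = 303 / 88.4 = 3.428 mg/dL
CrCl = (140 − 46) × 48.4 / (72 × 3.428) = 4549.6 / 246.82 ≈ 18.4 mL/min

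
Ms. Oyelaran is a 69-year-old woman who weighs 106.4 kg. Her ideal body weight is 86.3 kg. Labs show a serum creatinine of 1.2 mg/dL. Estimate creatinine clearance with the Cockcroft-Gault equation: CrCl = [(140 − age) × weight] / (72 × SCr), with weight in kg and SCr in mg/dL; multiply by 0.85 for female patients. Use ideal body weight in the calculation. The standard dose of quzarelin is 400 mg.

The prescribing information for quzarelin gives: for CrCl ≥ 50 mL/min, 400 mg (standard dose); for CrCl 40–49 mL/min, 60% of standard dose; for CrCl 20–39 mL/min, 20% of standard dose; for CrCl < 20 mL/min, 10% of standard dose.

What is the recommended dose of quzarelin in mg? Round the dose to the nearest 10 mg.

CrCl = (140 − 69) × 86.3 / (72 × 1.2) × 0.85 = 6127.3 / 86.40 × 0.85 ≈ 60.3 mL/min
CrCl ≈ 60 mL/min → bracket ≥ 50 mL/min.
100% of 400 mg = 400 mg

400 mg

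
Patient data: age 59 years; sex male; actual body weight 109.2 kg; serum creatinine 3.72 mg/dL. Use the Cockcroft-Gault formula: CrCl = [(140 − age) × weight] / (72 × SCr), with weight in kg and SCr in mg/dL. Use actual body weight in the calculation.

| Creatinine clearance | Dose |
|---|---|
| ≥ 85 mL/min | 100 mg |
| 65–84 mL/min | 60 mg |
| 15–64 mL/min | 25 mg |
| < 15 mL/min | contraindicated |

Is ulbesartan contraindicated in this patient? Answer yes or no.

CrCl = (140 − 59) × 109.2 / (72 × 3.72) = 8845.2 / 267.84 ≈ 33.0 mL/min
CrCl ≈ 33 mL/min, which is ≥ 15 mL/min.

no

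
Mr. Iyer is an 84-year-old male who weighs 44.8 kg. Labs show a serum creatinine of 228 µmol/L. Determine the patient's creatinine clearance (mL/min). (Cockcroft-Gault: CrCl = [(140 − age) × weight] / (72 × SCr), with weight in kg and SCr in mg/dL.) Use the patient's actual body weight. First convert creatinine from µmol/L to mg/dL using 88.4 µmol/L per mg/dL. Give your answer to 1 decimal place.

13.5 mL/min

SCr = 228 / 88.4 = 2.579 mg/dL
CrCl = (140 − 84) × 44.8 / (72 × 2.579) = 2508.8 / 185.69 ≈ 13.5 mL/min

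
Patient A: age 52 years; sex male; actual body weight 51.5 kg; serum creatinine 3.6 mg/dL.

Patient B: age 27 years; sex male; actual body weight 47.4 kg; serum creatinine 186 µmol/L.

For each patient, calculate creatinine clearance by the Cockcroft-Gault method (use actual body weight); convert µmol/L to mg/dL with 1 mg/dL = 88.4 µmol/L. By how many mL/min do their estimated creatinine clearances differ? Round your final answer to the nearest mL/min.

Patient A: CrCl = (140 − 52) × 51.5 / (72 × 3.6) = 4532.0 / 259.20 ≈ 17.5 mL/min
Patient B: SCr = 186 / 88.4 = 2.104 mg/dL
Patient B: CrCl = (140 − 27) × 47.4 / (72 × 2.104) = 5356.2 / 151.49 ≈ 35.4 mL/min
|17.5 − 35.4| = 17.9 mL/min

18 mL/min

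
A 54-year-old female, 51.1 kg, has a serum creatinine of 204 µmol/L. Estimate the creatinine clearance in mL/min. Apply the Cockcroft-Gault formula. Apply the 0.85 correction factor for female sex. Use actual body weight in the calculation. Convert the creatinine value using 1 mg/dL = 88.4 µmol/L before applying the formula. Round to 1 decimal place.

22.5 mL/min

SCr = 204 / 88.4 = 2.308 mg/dL
CrCl = (140 − 54) × 51.1 / (72 × 2.308) × 0.85 = 4394.6 / 166.18 × 0.85 ≈ 22.5 mL/min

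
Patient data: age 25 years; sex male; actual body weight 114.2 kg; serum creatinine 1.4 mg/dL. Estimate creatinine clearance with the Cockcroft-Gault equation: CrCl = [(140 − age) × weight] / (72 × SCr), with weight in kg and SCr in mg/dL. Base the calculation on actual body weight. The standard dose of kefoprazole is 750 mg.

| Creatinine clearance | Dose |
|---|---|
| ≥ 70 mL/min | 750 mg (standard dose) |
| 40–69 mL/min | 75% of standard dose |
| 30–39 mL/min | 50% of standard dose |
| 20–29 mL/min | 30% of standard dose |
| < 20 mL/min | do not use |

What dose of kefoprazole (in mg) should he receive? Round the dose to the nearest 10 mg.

CrCl = (140 − 25) × 114.2 / (72 × 1.4) = 13133.0 / 100.80 ≈ 130.3 mL/min
CrCl ≈ 130 mL/min → bracket ≥ 70 mL/min.
100% of 750 mg = 750 mg

750 mg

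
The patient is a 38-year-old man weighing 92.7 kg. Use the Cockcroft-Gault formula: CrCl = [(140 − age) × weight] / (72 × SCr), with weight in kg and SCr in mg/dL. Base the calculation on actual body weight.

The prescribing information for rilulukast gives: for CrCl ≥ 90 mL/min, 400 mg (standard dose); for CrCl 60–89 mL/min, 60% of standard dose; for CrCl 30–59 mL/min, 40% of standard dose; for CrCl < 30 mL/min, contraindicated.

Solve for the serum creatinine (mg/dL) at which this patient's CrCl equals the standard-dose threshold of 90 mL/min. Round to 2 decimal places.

1.46 mg/dL

Standard dose requires CrCl ≥ 90 mL/min.
Set (140 − 38) × 92.7 / (72 × SCr) = 90
SCr = (140 − 38) × 92.7 / (72 × 90) = 1.459 mg/dL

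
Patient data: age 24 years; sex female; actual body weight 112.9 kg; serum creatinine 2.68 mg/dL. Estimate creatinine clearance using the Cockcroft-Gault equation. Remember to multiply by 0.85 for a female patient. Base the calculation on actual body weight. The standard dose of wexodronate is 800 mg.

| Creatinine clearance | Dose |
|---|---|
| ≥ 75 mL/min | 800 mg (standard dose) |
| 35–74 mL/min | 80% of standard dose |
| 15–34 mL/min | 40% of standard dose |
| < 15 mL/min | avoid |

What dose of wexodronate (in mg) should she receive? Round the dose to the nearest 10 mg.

CrCl = (140 − 24) × 112.9 / (72 × 2.68) × 0.85 = 13096.4 / 192.96 × 0.85 ≈ 57.7 mL/min
CrCl ≈ 58 mL/min → bracket 35–74 mL/min.
80% of 800 mg = 640 mg

640 mg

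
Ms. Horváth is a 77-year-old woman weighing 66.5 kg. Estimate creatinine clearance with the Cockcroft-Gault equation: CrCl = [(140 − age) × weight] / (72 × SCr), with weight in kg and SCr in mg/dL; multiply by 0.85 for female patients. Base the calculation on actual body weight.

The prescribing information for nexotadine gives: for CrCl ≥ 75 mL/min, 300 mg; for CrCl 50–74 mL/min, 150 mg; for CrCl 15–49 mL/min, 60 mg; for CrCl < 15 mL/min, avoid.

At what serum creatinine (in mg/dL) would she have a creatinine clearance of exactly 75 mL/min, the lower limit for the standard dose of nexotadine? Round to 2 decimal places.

Standard dose requires CrCl ≥ 75 mL/min.
Set (140 − 77) × 66.5 × 0.85 / (72 × SCr) = 75
SCr = (140 − 77) × 66.5 × 0.85 / (72 × 75) = 0.659 mg/dL

0.66 mg/dL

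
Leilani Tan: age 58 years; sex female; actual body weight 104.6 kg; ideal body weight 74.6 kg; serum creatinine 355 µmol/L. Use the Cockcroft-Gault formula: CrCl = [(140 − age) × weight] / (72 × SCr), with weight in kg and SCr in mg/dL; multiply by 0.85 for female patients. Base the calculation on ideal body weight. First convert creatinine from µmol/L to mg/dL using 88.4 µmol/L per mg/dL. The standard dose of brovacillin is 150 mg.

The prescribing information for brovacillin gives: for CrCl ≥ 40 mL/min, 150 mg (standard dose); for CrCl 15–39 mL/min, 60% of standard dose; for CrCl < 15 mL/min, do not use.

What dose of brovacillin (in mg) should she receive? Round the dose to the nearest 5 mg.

90 mg

SCr = 355 / 88.4 = 4.016 mg/dL
CrCl = (140 − 58) × 74.6 / (72 × 4.016) × 0.85 = 6117.2 / 289.15 × 0.85 ≈ 18.0 mL/min
CrCl ≈ 18 mL/min → bracket 15–39 mL/min.
60% of 150 mg = 90 mg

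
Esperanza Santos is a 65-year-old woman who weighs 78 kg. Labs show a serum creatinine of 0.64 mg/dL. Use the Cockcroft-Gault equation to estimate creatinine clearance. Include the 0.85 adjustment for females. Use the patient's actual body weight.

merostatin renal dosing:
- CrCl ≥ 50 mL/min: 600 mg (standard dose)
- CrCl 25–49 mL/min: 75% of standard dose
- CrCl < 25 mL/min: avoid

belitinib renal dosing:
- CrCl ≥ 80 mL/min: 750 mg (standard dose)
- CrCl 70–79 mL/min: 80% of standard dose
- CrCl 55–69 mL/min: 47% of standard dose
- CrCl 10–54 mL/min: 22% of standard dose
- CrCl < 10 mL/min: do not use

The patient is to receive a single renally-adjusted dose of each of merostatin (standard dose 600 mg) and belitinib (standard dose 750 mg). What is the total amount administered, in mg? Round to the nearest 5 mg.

CrCl = (140 − 65) × 78 / (72 × 0.64) × 0.85 = 5850.0 / 46.08 × 0.85 ≈ 107.9 mL/min
CrCl ≈ 108 mL/min.
merostatin: ≥ 50 mL/min → 100% of 600 mg = 600 mg.
belitinib: ≥ 80 mL/min → 100% of 750 mg = 750 mg.
Total = 600 + 750 = 1350 mg.

1350 mg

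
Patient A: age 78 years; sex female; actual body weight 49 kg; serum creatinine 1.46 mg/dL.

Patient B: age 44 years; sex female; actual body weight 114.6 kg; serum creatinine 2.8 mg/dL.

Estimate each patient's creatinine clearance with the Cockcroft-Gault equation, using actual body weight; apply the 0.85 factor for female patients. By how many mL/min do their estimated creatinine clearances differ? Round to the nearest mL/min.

Patient A: CrCl = (140 − 78) × 49 / (72 × 1.46) × 0.85 = 3038.0 / 105.12 × 0.85 ≈ 24.6 mL/min
Patient B: CrCl = (140 − 44) × 114.6 / (72 × 2.8) × 0.85 = 11001.6 / 201.60 × 0.85 ≈ 46.4 mL/min
|24.6 − 46.4| = 21.8 mL/min

22 mL/min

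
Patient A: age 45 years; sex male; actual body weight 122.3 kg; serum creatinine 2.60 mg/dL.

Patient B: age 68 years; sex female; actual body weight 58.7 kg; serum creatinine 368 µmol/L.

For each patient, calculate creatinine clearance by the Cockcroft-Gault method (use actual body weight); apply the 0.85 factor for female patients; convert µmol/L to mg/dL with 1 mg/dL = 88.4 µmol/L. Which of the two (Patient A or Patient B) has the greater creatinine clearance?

Patient A

Patient A: CrCl = (140 − 45) × 122.3 / (72 × 2.6) = 11618.5 / 187.20 ≈ 62.1 mL/min
Patient B: SCr = 368 / 88.4 = 4.163 mg/dL
Patient B: CrCl = (140 − 68) × 58.7 / (72 × 4.163) × 0.85 = 4226.4 / 299.74 × 0.85 ≈ 12.0 mL/min
62.1 vs 12.0 mL/min → Patient A is higher.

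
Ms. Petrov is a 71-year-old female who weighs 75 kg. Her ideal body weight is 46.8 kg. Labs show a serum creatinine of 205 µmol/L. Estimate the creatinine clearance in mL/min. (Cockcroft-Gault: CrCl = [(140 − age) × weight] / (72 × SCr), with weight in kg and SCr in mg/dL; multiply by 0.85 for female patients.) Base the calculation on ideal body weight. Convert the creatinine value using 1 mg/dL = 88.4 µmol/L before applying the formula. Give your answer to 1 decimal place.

16.4 mL/min

SCr = 205 / 88.4 = 2.319 mg/dL
CrCl = (140 − 71) × 46.8 / (72 × 2.319) × 0.85 = 3229.2 / 166.97 × 0.85 ≈ 16.4 mL/min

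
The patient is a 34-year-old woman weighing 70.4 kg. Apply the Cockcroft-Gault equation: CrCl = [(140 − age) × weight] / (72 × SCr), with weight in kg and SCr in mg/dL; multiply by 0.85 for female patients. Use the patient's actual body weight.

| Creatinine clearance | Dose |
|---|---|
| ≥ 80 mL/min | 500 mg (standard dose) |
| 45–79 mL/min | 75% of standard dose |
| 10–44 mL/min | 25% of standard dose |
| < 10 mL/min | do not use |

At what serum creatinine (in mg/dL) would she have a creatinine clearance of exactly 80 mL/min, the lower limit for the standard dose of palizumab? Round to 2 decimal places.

1.10 mg/dL

Standard dose requires CrCl ≥ 80 mL/min.
Set (140 − 34) × 70.4 × 0.85 / (72 × SCr) = 80
SCr = (140 − 34) × 70.4 × 0.85 / (72 × 80) = 1.101 mg/dL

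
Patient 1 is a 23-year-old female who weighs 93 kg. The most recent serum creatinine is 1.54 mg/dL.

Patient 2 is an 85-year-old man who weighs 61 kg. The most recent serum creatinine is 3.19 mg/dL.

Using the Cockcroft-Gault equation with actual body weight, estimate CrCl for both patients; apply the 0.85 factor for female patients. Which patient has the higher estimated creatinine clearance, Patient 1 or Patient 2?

Patient 1: CrCl = (140 − 23) × 93 / (72 × 1.54) × 0.85 = 10881.0 / 110.88 × 0.85 ≈ 83.4 mL/min
Patient 2: CrCl = (140 − 85) × 61 / (72 × 3.19) = 3355.0 / 229.68 ≈ 14.6 mL/min
83.4 vs 14.6 mL/min → Patient 1 is higher.

Patient 1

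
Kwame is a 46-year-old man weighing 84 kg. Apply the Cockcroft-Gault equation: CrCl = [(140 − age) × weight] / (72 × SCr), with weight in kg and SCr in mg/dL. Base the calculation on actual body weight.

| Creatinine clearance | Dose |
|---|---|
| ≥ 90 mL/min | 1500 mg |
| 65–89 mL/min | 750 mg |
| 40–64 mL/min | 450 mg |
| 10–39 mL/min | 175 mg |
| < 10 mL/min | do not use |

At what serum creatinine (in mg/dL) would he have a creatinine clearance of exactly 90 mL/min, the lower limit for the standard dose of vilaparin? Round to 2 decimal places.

1.22 mg/dL

Standard dose requires CrCl ≥ 90 mL/min.
Set (140 − 46) × 84 / (72 × SCr) = 90
SCr = (140 − 46) × 84 / (72 × 90) = 1.219 mg/dL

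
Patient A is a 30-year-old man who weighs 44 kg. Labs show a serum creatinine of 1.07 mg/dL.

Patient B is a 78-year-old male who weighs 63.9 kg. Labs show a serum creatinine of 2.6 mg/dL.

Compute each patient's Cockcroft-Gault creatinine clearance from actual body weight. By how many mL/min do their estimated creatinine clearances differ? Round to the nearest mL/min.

42 mL/min

Patient A: CrCl = (140 − 30) × 44 / (72 × 1.07) = 4840.0 / 77.04 ≈ 62.8 mL/min
Patient B: CrCl = (140 − 78) × 63.9 / (72 × 2.6) = 3961.8 / 187.20 ≈ 21.2 mL/min
|62.8 − 21.2| = 41.6 mL/min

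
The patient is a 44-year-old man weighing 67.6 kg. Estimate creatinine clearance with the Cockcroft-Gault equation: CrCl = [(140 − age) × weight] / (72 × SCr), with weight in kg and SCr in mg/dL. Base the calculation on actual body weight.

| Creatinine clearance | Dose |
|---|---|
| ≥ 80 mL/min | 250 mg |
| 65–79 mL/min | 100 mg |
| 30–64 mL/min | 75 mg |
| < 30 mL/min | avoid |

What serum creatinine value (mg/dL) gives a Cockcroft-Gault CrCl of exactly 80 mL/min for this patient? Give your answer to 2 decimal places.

1.13 mg/dL

Standard dose requires CrCl ≥ 80 mL/min.
Set (140 − 44) × 67.6 / (72 × SCr) = 80
SCr = (140 − 44) × 67.6 / (72 × 80) = 1.127 mg/dL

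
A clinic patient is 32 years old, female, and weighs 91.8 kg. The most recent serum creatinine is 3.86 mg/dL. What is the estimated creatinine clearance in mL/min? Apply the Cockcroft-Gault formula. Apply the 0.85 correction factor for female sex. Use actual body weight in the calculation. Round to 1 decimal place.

CrCl = (140 − 32) × 91.8 / (72 × 3.86) × 0.85 = 9914.4 / 277.92 × 0.85 ≈ 30.3 mL/min

30.3 mL/min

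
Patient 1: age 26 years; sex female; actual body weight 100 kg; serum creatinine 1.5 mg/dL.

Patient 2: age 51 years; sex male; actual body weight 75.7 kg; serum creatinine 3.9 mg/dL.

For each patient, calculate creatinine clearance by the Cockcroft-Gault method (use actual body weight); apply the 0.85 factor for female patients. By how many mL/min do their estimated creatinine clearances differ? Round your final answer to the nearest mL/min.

66 mL/min

Patient 1: CrCl = (140 − 26) × 100 / (72 × 1.5) × 0.85 = 11400.0 / 108.00 × 0.85 ≈ 89.7 mL/min
Patient 2: CrCl = (140 − 51) × 75.7 / (72 × 3.9) = 6737.3 / 280.80 ≈ 24.0 mL/min
|89.7 − 24.0| = 65.7 mL/min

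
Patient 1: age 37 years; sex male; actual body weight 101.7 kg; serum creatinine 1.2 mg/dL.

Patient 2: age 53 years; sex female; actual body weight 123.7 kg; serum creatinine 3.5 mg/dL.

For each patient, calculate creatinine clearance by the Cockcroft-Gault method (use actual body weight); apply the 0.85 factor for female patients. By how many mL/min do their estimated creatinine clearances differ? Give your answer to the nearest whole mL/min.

85 mL/min

Patient 1: CrCl = (140 − 37) × 101.7 / (72 × 1.2) = 10475.1 / 86.40 ≈ 121.2 mL/min
Patient 2: CrCl = (140 − 53) × 123.7 / (72 × 3.5) × 0.85 = 10761.9 / 252.00 × 0.85 ≈ 36.3 mL/min
|121.2 − 36.3| = 84.9 mL/min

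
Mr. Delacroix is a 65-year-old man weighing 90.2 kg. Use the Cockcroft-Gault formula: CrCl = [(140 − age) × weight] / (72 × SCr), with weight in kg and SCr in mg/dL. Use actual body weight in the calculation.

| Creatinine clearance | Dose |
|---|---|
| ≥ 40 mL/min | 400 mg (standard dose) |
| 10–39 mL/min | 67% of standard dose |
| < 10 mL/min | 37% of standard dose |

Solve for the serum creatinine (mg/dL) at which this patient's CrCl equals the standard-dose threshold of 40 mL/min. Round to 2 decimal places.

Standard dose requires CrCl ≥ 40 mL/min.
Set (140 − 65) × 90.2 / (72 × SCr) = 40
SCr = (140 − 65) × 90.2 / (72 × 40) = 2.349 mg/dL

2.35 mg/dL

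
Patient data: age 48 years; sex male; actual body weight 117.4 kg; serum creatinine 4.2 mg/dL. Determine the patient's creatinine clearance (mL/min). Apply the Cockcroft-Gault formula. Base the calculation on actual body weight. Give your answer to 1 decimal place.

35.7 mL/min

CrCl = (140 − 48) × 117.4 / (72 × 4.2) = 10800.8 / 302.40 ≈ 35.7 mL/min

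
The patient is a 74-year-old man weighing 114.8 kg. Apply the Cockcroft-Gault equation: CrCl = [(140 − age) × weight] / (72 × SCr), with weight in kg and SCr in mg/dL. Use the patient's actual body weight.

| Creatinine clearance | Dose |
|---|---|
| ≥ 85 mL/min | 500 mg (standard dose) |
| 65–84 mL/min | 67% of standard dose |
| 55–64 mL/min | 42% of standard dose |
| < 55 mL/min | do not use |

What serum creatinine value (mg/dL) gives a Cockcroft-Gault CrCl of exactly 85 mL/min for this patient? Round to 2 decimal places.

Standard dose requires CrCl ≥ 85 mL/min.
Set (140 − 74) × 114.8 / (72 × SCr) = 85
SCr = (140 − 74) × 114.8 / (72 × 85) = 1.238 mg/dL

1.24 mg/dL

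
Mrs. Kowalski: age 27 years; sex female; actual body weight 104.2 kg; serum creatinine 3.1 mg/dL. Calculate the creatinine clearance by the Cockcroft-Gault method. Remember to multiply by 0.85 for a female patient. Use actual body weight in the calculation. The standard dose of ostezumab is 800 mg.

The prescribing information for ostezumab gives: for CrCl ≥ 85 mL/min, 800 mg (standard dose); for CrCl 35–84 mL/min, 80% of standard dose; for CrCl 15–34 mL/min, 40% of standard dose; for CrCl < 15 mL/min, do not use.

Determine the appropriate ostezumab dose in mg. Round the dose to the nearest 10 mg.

CrCl = (140 − 27) × 104.2 / (72 × 3.1) × 0.85 = 11774.6 / 223.20 × 0.85 ≈ 44.8 mL/min
CrCl ≈ 45 mL/min → bracket 35–84 mL/min.
80% of 800 mg = 640 mg

640 mg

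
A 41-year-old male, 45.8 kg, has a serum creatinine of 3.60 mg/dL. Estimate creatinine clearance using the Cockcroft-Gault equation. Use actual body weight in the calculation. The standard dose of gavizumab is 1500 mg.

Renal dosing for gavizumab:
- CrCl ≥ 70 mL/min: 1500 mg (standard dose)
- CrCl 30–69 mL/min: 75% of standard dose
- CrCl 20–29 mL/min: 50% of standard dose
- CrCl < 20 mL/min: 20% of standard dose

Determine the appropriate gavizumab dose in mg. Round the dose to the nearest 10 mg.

CrCl = (140 − 41) × 45.8 / (72 × 3.6) = 4534.2 / 259.20 ≈ 17.5 mL/min
CrCl ≈ 17 mL/min → bracket < 20 mL/min.
20% of 1500 mg = 300 mg

300 mg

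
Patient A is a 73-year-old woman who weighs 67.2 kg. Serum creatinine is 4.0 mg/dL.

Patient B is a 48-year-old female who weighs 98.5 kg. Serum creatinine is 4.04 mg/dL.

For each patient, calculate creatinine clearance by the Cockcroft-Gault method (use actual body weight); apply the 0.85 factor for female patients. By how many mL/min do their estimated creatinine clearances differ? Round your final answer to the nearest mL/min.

Patient A: CrCl = (140 − 73) × 67.2 / (72 × 4) × 0.85 = 4502.4 / 288.00 × 0.85 ≈ 13.3 mL/min
Patient B: CrCl = (140 − 48) × 98.5 / (72 × 4.04) × 0.85 = 9062.0 / 290.88 × 0.85 ≈ 26.5 mL/min
|13.3 − 26.5| = 13.2 mL/min

13 mL/min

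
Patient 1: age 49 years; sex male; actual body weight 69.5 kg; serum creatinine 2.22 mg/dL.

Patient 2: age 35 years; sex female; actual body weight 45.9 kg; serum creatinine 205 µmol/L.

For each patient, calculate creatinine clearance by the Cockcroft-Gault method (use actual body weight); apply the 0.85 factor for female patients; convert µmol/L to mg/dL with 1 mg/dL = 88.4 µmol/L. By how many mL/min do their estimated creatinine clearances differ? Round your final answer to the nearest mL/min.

Patient 1: CrCl = (140 − 49) × 69.5 / (72 × 2.22) = 6324.5 / 159.84 ≈ 39.6 mL/min
Patient 2: SCr = 205 / 88.4 = 2.319 mg/dL
Patient 2: CrCl = (140 − 35) × 45.9 / (72 × 2.319) × 0.85 = 4819.5 / 166.97 × 0.85 ≈ 24.5 mL/min
|39.6 − 24.5| = 15.1 mL/min

15 mL/min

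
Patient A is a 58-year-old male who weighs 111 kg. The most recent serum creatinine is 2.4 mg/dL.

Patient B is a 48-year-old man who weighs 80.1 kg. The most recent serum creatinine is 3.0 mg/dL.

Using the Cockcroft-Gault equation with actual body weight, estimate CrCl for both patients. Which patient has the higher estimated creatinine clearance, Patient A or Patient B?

Patient A

Patient A: CrCl = (140 − 58) × 111 / (72 × 2.4) = 9102.0 / 172.80 ≈ 52.7 mL/min
Patient B: CrCl = (140 − 48) × 80.1 / (72 × 3) = 7369.2 / 216.00 ≈ 34.1 mL/min
52.7 vs 34.1 mL/min → Patient A is higher.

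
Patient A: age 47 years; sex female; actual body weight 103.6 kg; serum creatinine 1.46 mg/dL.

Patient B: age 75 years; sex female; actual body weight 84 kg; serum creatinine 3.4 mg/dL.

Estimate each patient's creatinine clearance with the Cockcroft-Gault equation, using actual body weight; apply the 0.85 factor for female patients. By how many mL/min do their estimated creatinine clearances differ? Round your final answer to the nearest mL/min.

Patient A: CrCl = (140 − 47) × 103.6 / (72 × 1.46) × 0.85 = 9634.8 / 105.12 × 0.85 ≈ 77.9 mL/min
Patient B: CrCl = (140 − 75) × 84 / (72 × 3.4) × 0.85 = 5460.0 / 244.80 × 0.85 ≈ 19.0 mL/min
|77.9 − 19.0| = 58.9 mL/min

59 mL/min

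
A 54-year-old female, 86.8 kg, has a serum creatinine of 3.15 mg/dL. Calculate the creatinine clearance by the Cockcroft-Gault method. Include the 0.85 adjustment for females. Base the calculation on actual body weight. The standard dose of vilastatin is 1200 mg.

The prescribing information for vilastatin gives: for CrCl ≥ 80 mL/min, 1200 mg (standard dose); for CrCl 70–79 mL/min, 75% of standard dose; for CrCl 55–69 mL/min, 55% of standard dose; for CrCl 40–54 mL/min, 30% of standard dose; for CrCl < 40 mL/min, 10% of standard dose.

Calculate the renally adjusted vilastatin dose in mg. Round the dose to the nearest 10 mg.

120 mg

CrCl = (140 − 54) × 86.8 / (72 × 3.15) × 0.85 = 7464.8 / 226.80 × 0.85 ≈ 28.0 mL/min
CrCl ≈ 28 mL/min → bracket < 40 mL/min.
10% of 1200 mg = 120 mg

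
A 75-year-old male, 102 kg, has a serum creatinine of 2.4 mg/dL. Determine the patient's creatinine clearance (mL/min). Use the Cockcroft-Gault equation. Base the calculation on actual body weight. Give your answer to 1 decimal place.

CrCl = (140 − 75) × 102 / (72 × 2.4) = 6630.0 / 172.80 ≈ 38.4 mL/min

38.4 mL/min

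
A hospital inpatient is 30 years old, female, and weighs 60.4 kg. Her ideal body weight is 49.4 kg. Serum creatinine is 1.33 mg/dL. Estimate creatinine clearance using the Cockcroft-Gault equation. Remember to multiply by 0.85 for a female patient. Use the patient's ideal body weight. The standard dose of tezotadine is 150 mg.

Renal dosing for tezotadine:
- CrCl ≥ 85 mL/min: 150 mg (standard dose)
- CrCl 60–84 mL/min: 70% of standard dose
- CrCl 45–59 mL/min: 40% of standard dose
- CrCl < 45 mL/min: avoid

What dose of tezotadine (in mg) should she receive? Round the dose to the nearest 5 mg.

60 mg

CrCl = (140 − 30) × 49.4 / (72 × 1.33) × 0.85 = 5434.0 / 95.76 × 0.85 ≈ 48.2 mL/min
CrCl ≈ 48 mL/min → bracket 45–59 mL/min.
40% of 150 mg = 60 mg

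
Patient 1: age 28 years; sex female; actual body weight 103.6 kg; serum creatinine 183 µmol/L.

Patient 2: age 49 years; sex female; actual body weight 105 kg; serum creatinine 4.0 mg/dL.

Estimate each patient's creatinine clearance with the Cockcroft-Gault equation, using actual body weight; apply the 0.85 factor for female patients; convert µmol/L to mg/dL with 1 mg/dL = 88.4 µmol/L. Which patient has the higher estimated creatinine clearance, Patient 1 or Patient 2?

Patient 1

Patient 1: SCr = 183 / 88.4 = 2.07 mg/dL
Patient 1: CrCl = (140 − 28) × 103.6 / (72 × 2.07) × 0.85 = 11603.2 / 149.04 × 0.85 ≈ 66.2 mL/min
Patient 2: CrCl = (140 − 49) × 105 / (72 × 4) × 0.85 = 9555.0 / 288.00 × 0.85 ≈ 28.2 mL/min
66.2 vs 28.2 mL/min → Patient 1 is higher.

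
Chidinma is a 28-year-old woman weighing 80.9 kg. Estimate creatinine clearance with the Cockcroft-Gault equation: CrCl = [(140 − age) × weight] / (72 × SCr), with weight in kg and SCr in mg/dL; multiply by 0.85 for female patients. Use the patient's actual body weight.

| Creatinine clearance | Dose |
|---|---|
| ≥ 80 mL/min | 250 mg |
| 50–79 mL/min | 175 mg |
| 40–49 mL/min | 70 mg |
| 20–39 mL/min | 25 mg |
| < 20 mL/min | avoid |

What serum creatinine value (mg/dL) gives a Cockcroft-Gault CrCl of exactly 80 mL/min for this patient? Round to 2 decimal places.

Standard dose requires CrCl ≥ 80 mL/min.
Set (140 − 28) × 80.9 × 0.85 / (72 × SCr) = 80
SCr = (140 − 28) × 80.9 × 0.85 / (72 × 80) = 1.337 mg/dL

1.34 mg/dL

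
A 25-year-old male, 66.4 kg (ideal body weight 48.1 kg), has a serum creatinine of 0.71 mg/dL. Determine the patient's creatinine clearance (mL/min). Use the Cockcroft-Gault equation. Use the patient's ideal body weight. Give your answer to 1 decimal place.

108.2 mL/min

CrCl = (140 − 25) × 48.1 / (72 × 0.71) = 5531.5 / 51.12 ≈ 108.2 mL/min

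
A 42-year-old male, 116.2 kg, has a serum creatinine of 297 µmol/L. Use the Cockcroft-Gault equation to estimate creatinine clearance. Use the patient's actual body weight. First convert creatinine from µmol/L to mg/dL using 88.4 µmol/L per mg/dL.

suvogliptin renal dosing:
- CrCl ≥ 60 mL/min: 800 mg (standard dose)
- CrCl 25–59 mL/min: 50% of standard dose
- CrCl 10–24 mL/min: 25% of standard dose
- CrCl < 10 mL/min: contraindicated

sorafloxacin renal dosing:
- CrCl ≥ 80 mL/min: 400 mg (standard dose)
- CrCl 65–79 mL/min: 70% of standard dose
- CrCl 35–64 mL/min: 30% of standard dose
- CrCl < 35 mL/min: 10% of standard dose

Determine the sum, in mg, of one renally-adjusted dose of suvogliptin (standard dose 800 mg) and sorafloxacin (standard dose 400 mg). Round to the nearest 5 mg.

520 mg

SCr = 297 / 88.4 = 3.36 mg/dL
CrCl = (140 − 42) × 116.2 / (72 × 3.36) = 11387.6 / 241.92 ≈ 47.1 mL/min
CrCl ≈ 47 mL/min.
suvogliptin: 25–59 mL/min → 50% of 800 mg = 400 mg.
sorafloxacin: 35–64 mL/min → 30% of 400 mg = 120 mg.
Total = 400 + 120 = 520 mg.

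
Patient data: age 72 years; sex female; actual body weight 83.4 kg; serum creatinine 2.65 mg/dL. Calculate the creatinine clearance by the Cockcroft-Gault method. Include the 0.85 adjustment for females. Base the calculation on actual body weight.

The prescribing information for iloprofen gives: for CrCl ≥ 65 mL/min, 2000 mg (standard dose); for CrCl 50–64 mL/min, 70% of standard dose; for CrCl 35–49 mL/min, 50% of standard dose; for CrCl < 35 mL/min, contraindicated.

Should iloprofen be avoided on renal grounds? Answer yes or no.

yes

CrCl = (140 − 72) × 83.4 / (72 × 2.65) × 0.85 = 5671.2 / 190.80 × 0.85 ≈ 25.3 mL/min
CrCl ≈ 25 mL/min, which is < 35 mL/min.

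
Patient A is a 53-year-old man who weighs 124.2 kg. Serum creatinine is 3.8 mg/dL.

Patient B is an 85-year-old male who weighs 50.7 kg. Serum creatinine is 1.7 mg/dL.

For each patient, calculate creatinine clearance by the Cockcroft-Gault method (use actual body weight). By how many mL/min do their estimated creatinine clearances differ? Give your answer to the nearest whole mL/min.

Patient A: CrCl = (140 − 53) × 124.2 / (72 × 3.8) = 10805.4 / 273.60 ≈ 39.5 mL/min
Patient B: CrCl = (140 − 85) × 50.7 / (72 × 1.7) = 2788.5 / 122.40 ≈ 22.8 mL/min
|39.5 − 22.8| = 16.7 mL/min

17 mL/min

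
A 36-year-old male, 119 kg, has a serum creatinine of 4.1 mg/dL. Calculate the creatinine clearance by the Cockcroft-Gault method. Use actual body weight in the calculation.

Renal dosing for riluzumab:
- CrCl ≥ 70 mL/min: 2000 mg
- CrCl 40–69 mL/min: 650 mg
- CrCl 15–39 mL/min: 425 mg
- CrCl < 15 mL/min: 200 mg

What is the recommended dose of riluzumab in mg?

650 mg

CrCl = (140 − 36) × 119 / (72 × 4.1) = 12376.0 / 295.20 ≈ 41.9 mL/min
CrCl ≈ 42 mL/min → bracket 40–69 mL/min.
Dose for this bracket: 650 mg.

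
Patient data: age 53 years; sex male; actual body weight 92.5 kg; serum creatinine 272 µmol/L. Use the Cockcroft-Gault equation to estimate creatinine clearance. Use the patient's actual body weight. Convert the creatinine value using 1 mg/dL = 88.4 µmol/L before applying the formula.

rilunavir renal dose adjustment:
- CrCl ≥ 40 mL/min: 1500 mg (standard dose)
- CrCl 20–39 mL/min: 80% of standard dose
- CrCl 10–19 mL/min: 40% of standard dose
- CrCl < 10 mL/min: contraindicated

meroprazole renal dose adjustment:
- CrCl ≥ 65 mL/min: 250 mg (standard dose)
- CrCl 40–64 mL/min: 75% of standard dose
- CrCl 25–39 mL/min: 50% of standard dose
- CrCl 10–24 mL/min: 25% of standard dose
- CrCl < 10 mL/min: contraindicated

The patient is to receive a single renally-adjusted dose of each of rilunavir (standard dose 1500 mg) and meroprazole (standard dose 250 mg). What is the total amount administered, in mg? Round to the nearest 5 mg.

SCr = 272 / 88.4 = 3.077 mg/dL
CrCl = (140 − 53) × 92.5 / (72 × 3.077) = 8047.5 / 221.54 ≈ 36.3 mL/min
CrCl ≈ 36 mL/min.
rilunavir: 20–39 mL/min → 80% of 1500 mg = 1200 mg.
meroprazole: 25–39 mL/min → 50% of 250 mg = 125 mg.
Total = 1200 + 125 = 1325 mg.

1325 mg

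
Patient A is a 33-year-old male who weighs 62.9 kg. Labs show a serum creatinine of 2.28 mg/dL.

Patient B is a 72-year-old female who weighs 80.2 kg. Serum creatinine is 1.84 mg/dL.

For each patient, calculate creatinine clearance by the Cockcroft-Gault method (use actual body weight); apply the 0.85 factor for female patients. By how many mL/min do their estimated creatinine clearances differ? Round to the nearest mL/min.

6 mL/min

Patient A: CrCl = (140 − 33) × 62.9 / (72 × 2.28) = 6730.3 / 164.16 ≈ 41.0 mL/min
Patient B: CrCl = (140 − 72) × 80.2 / (72 × 1.84) × 0.85 = 5453.6 / 132.48 × 0.85 ≈ 35.0 mL/min
|41.0 − 35.0| = 6.0 mL/min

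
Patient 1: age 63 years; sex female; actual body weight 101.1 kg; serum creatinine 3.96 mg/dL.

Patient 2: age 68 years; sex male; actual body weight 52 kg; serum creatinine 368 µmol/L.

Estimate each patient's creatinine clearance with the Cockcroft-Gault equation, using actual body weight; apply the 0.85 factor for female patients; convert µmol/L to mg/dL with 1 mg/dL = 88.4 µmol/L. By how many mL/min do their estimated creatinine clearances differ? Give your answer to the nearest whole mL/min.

Patient 1: CrCl = (140 − 63) × 101.1 / (72 × 3.96) × 0.85 = 7784.7 / 285.12 × 0.85 ≈ 23.2 mL/min
Patient 2: SCr = 368 / 88.4 = 4.163 mg/dL
Patient 2: CrCl = (140 − 68) × 52 / (72 × 4.163) = 3744.0 / 299.74 ≈ 12.5 mL/min
|23.2 − 12.5| = 10.7 mL/min

11 mL/min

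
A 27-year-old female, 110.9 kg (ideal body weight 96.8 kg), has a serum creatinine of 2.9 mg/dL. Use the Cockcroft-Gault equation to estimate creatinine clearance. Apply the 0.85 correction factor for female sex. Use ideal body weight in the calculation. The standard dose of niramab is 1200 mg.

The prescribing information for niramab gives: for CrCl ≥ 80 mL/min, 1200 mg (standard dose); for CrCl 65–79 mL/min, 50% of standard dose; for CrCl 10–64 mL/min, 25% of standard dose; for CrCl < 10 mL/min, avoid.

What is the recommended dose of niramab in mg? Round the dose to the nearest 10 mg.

300 mg

CrCl = (140 − 27) × 96.8 / (72 × 2.9) × 0.85 = 10938.4 / 208.80 × 0.85 ≈ 44.5 mL/min
CrCl ≈ 45 mL/min → bracket 10–64 mL/min.
25% of 1200 mg = 300 mg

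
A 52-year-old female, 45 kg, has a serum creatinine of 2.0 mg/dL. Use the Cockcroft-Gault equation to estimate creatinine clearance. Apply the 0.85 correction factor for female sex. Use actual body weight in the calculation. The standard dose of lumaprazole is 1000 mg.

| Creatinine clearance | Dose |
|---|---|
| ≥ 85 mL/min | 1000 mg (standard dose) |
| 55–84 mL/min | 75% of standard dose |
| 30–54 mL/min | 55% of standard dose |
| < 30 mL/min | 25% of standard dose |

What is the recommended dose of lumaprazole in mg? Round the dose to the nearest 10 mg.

CrCl = (140 − 52) × 45 / (72 × 2) × 0.85 = 3960.0 / 144.00 × 0.85 ≈ 23.4 mL/min
CrCl ≈ 23 mL/min → bracket < 30 mL/min.
25% of 1000 mg = 250 mg

250 mg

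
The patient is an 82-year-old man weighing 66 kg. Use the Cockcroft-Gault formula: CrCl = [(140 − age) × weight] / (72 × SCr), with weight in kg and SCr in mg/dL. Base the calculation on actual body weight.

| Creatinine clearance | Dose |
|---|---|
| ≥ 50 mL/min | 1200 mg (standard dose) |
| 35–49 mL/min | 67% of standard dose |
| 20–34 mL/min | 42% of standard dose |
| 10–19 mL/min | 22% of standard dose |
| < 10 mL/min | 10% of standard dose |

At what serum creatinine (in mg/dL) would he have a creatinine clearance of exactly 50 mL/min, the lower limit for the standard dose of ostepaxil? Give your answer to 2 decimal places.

1.06 mg/dL

Standard dose requires CrCl ≥ 50 mL/min.
Set (140 − 82) × 66 / (72 × SCr) = 50
SCr = (140 − 82) × 66 / (72 × 50) = 1.063 mg/dL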